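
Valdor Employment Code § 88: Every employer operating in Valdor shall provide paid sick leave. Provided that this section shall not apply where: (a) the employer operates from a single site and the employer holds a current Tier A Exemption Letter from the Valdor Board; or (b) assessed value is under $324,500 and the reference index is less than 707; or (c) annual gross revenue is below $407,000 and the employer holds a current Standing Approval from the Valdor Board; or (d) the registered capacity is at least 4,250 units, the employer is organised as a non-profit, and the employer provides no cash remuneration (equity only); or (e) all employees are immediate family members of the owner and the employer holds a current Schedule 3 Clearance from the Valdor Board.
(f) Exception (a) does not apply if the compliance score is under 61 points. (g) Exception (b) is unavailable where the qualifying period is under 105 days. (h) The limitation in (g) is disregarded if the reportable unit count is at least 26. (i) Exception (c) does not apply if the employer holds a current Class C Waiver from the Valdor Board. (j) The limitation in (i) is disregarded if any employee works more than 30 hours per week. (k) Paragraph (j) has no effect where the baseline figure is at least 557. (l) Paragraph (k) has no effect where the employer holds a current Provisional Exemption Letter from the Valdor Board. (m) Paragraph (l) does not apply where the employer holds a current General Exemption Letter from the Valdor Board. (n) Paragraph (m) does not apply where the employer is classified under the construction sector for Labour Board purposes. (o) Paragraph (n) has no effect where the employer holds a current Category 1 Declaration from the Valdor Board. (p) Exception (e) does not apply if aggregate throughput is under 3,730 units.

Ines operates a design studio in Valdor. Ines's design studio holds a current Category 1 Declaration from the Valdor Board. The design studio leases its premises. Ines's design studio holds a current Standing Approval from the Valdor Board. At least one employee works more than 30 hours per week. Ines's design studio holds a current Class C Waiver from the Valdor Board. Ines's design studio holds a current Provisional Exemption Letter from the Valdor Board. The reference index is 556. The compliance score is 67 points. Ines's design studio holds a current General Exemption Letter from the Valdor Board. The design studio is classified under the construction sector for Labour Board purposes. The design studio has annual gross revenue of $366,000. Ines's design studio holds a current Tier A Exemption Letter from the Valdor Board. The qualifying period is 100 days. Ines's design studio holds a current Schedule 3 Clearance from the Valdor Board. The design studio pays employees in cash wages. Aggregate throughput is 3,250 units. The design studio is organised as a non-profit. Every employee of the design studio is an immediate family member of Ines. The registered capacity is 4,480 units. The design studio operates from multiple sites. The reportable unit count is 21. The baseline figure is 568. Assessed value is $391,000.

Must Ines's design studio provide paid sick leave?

Exception (a) requires that the employer operates from a single site; but the employer operates from multiple sites, so (a) is unavailable.
Exception (b) requires that assessed value is under $324,500; but assessed value is $391,000, not under $324,500, so (b) is unavailable.
All of (c)'s requirements are met (annual gross revenue is $366,000, below the $407,000 limit; a current Standing Approval is held). However, paragraphs (i)–(o) must be considered: (i) applies — a current Class C Waiver is held. (j) operates (at least one employee exceeds 30 hours/week), but yields to (k): (k) operates against (j): the baseline figure is 568, meeting the 557 threshold. (l) is triggered (a current Provisional Exemption Letter is held), but is itself disapplied by (m): (m) operates — a current General Exemption Letter is held. (n) operates (the design studio is classified under the construction sector), but is overridden by (o): (o) operates against (n): a current Category 1 Declaration is held. So (c) is unavailable.
Exception (d) fails — employees are paid cash wages.
Exception (e) is satisfied on its face — every employee is an immediate family member; a current Schedule 3 Clearance is held. But: (p) is engaged — aggregate throughput is 3,250 units, under the 3,730 units limit. Exception (e) does not apply.
No exception is made out. Ines's design studio falls within the general rule.

Yes — Ines's design studio must provide paid sick leave.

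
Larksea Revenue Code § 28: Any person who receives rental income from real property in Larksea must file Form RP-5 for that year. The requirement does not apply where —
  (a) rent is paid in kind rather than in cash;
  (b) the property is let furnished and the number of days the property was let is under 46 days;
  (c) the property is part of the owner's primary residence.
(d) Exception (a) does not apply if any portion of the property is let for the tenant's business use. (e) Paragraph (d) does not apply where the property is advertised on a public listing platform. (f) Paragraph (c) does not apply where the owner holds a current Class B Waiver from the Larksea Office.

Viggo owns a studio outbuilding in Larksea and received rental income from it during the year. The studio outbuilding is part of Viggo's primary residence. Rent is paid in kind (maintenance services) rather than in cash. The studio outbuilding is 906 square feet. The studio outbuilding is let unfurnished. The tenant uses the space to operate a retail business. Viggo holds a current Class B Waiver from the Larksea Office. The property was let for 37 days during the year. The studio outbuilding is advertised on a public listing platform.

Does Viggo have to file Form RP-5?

No — exception (a) applies; Viggo is not required to file Form RP-5.

Exception (a): rent is paid in kind — every condition holds. Applying paragraphs (d)–(e): (d) would limit (a) — the space is let for business use — but (e) sets (d) aside: (e) operates — the property is publicly advertised. Exception (a) stands.
Exception (b) does not apply: the property is let unfurnished.
Exception (c) is satisfied on its face — the studio outbuilding is part of the primary residence. But: (f) operates against (c): a current Class B Waiver is held. (c) is therefore removed.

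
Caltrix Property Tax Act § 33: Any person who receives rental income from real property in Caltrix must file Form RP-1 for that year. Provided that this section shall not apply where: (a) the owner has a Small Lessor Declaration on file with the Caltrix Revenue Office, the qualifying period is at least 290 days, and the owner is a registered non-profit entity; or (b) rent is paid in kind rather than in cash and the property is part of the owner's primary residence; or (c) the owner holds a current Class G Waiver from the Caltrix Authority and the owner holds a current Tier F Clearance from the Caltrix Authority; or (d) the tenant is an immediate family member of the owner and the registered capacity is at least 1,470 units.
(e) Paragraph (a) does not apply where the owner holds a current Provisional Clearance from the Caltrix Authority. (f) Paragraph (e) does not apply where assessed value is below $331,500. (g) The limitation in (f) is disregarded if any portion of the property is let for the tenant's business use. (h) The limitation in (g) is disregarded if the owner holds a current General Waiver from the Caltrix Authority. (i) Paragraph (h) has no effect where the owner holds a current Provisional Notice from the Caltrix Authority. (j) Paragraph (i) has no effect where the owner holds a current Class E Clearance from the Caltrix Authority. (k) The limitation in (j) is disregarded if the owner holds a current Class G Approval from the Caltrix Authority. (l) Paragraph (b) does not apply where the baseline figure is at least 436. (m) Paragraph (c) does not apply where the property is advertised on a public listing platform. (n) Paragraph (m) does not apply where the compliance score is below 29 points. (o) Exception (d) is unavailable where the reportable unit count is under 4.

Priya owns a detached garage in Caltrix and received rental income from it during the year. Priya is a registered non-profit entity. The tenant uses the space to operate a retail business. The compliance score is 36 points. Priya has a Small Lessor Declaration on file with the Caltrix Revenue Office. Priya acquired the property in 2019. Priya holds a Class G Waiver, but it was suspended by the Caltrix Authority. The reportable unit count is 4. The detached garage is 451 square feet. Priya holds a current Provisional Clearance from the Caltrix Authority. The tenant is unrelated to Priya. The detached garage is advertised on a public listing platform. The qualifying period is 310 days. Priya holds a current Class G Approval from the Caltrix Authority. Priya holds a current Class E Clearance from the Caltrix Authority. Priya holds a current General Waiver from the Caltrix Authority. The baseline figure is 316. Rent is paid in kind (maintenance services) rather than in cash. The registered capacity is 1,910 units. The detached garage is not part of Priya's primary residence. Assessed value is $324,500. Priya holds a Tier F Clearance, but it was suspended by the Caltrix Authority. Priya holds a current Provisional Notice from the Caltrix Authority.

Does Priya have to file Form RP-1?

Yes — Priya must file Form RP-1.

Exception (a) is satisfied on its face — a Small Lessor Declaration is on file; the qualifying period is 310 days, meeting the 290 days threshold; Priya is a registered non-profit. Turning to paragraphs (e)–(k): (e) operates against (a): a current Provisional Clearance is held. (f) would limit (e) — assessed value is $324,500, below the $331,500 limit — but (g) sets (f) aside: (g) applies — the space is let for business use. (h) would limit (g) — a current General Waiver is held — but (i) sets (h) aside: (i) operates against (h): a current Provisional Notice is held. (j) operates (a current Class E Clearance is held), but is overridden by (k): (k) applies — a current Class G Approval is held. (a) is therefore removed.
Exception (b) fails — the detached garage is not part of the primary residence.
Exception (c) does not apply: no current Class G Waiver is held.
Exception (d) does not apply: the tenant is unrelated to the owner.
No exception displaces § 33.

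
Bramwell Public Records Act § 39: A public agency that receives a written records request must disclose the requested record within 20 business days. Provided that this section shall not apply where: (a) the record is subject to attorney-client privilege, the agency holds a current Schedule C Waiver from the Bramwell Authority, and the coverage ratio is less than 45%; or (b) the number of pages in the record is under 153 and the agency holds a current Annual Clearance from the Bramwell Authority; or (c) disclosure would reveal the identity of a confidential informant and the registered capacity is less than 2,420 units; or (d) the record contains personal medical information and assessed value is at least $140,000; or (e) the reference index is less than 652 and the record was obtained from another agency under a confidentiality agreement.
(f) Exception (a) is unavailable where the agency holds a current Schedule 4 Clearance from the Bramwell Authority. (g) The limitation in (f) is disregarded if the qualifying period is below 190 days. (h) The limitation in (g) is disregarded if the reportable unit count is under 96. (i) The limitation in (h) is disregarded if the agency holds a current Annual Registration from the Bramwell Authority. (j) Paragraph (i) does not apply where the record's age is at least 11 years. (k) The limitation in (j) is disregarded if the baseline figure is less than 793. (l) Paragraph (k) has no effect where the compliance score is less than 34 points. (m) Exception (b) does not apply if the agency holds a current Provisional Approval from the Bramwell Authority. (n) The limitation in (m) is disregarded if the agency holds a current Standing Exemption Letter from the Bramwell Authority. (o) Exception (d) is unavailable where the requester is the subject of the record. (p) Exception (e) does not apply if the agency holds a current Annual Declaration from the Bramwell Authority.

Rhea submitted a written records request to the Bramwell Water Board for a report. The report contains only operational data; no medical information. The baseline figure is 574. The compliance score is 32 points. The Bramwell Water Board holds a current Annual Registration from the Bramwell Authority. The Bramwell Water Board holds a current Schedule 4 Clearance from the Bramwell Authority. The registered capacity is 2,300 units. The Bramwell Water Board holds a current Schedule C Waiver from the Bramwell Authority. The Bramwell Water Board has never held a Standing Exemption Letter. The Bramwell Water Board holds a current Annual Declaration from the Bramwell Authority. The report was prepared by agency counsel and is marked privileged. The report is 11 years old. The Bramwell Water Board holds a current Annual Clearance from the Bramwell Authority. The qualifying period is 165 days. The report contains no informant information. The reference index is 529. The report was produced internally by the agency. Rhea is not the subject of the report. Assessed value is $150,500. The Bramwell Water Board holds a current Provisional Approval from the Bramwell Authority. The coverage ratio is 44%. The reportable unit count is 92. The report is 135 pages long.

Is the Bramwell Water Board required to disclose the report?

Yes — the Bramwell Water Board must disclose the report.

All of (a)'s requirements are met (the report is privileged; a current Schedule C Waiver is held; the coverage ratio is 44%, less than the 45% limit). However, paragraphs (f)–(l) must be considered: (f) is engaged — a current Schedule 4 Clearance is held. (g) would limit (f) — the qualifying period is 165 days, below the 190 days limit — but (h) sets (g) aside: (h) is triggered — the reportable unit count is 92, under the 96 limit. (i) is engaged (a current Annual Registration is held), but yields to (j): (j) is engaged — the record's age is 11 years, meeting the 11 years threshold. (k) would limit (j) — the baseline figure is 574, less than the 793 limit — but (l) sets (k) aside: (l) applies — the compliance score is 32 points, less than the 34 points limit. (a) is therefore removed.
All of (b)'s requirements are met (the number of pages in the record is 135, under the 153 limit; a current Annual Clearance is held). But: (m) operates against (b): a current Provisional Approval is held. (n) is not engaged (there is no Standing Exemption Letter in force), so (m) stands. So (b) is unavailable.
Exception (c) does not apply: the report contains no informant information.
Exception (d) fails — the report contains only operational data.
Exception (e) does not apply: the report was produced internally.
No exception is made out. the Bramwell Water Board falls within the general rule.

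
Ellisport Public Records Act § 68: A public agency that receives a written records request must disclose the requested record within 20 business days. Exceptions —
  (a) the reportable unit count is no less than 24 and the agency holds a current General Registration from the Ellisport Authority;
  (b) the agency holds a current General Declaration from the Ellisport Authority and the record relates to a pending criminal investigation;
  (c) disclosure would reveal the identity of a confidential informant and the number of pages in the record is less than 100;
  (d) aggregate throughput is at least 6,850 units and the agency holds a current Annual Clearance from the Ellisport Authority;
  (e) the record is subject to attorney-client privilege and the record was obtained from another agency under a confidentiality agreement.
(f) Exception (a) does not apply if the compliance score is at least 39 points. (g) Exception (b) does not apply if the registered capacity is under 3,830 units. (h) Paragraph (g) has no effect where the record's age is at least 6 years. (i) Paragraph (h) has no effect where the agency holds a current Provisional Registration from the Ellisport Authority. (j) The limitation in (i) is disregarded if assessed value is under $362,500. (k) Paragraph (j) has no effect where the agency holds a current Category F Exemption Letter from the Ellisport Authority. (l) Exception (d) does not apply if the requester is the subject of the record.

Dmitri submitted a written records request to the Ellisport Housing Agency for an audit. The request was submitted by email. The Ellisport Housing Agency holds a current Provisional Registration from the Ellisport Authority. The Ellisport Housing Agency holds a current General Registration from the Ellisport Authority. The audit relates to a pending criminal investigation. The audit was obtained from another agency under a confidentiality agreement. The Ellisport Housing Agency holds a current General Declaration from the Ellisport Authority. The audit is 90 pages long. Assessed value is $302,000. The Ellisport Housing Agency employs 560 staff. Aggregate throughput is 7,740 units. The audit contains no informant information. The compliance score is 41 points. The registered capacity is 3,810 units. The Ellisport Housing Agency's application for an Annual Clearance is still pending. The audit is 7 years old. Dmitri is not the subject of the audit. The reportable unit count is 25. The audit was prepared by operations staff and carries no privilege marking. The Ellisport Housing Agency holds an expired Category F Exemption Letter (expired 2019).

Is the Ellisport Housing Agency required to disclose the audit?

No — exception (b) applies; the Ellisport Housing Agency is not required to disclose the audit.

Exception (a): the reportable unit count is 25, meeting the 24 threshold; a current General Registration is held — every condition holds. But: (f) operates — the compliance score is 41 points, meeting the 39 points threshold. (a) is therefore removed.
Exception (b) is satisfied on its face — a current General Declaration is held; the audit relates to a pending investigation. As to paragraphs (g)–(k): (g) applies (the registered capacity is 3,810 units, under the 3,830 units limit), but is overridden by (h): (h) operates against (g): the record's age is 7 years, meeting the 6 years threshold. (i) operates (a current Provisional Registration is held), but is displaced by (j): (j) is triggered — assessed value is $302,000, under the $362,500 limit. (k) is not engaged (no current Category F Exemption Letter is held), so (j) stands. Exception (b) stands.
Exception (c) fails — the audit contains no informant information.
Exception (d) fails — no current Annual Clearance is held.
Exception (e) requires that the record is subject to attorney-client privilege; but the audit carries no privilege marking, so (e) is unavailable.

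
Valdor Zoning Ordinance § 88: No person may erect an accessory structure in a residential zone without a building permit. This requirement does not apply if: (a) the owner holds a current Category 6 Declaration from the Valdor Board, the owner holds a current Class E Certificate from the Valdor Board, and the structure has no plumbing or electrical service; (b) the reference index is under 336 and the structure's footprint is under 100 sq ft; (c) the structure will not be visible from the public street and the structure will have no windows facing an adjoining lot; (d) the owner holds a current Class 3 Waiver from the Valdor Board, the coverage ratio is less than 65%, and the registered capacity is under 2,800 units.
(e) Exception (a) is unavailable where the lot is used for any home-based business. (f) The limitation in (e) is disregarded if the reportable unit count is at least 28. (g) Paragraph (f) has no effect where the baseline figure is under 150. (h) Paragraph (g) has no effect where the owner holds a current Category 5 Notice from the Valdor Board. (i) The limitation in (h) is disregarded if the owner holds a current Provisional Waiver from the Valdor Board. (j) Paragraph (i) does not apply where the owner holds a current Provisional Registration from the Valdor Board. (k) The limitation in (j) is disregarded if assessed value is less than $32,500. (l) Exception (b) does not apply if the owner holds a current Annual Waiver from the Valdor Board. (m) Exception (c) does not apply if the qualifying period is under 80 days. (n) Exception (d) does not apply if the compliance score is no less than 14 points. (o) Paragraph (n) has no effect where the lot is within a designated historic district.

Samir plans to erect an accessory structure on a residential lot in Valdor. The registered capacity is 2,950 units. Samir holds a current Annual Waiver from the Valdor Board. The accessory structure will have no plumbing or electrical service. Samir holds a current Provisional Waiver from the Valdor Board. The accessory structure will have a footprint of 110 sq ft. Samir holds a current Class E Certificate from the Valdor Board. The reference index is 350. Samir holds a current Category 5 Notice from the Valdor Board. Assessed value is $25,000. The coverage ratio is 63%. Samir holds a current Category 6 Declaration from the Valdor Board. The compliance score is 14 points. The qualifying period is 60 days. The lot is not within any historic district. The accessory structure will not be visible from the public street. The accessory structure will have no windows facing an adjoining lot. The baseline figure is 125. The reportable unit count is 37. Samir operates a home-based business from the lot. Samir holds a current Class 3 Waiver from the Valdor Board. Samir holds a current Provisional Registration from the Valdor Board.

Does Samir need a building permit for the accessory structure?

Yes — Samir must obtain a building permit.

Exception (a): a current Category 6 Declaration is held; a current Class E Certificate is held; there is no plumbing or electrical service — every condition holds. However, paragraphs (e)–(k) must be considered: (e) applies — a home-based business operates on the lot. (f) would limit (e) — the reportable unit count is 37, meeting the 28 threshold — but (g) sets (f) aside: (g) operates against (f): the baseline figure is 125, under the 150 limit. (h) would limit (g) — a current Category 5 Notice is held — but (i) sets (h) aside: (i) operates against (h): a current Provisional Waiver is held. (j) operates (a current Provisional Registration is held), but yields to (k): (k) is engaged — assessed value is $25,000, less than the $32,500 limit. Exception (a) does not apply.
Exception (b) fails — the reference index is 350, not under 336.
Exception (c): the structure will not be visible from the street; no windows face an adjoining lot — every condition holds. But: (m) applies — the qualifying period is 60 days, under the 80 days limit. (c) is therefore removed.
Exception (d) requires that the registered capacity is under 2,800 units; but the registered capacity is 2,950 units, not under 2,800 units, so (d) is unavailable.
None of the exceptions is available; § 88 applies in full.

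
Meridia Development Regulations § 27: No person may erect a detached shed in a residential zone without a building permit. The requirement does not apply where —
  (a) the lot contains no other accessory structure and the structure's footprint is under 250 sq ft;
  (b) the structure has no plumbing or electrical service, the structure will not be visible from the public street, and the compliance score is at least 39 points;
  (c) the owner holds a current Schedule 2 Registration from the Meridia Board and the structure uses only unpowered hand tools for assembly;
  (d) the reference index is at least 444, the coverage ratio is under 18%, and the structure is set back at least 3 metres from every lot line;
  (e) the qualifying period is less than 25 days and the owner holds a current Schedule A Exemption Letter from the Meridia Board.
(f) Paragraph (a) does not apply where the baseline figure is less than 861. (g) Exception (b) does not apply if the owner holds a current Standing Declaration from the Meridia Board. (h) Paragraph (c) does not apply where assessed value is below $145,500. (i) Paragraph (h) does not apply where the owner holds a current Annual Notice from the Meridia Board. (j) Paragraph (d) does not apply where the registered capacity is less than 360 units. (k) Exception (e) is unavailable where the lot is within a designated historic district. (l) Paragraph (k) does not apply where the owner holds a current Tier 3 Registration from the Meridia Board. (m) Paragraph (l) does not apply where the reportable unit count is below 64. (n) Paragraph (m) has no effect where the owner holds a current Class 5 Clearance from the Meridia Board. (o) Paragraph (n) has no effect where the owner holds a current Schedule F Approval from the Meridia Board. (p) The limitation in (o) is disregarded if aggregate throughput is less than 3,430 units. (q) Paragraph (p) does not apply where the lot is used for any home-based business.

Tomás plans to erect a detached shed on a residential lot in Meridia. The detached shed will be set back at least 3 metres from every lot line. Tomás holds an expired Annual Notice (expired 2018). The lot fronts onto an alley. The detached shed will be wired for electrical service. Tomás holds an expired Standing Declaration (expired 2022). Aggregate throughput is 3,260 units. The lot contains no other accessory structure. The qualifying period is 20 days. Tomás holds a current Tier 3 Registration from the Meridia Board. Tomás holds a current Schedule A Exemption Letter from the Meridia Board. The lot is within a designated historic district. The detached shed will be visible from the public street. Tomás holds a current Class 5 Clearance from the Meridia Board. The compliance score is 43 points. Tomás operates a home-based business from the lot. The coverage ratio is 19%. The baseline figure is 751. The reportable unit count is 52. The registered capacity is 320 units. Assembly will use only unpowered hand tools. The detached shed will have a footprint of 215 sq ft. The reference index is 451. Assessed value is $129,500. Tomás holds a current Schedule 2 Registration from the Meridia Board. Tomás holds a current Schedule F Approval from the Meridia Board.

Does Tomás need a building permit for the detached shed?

Yes — Tomás must obtain a building permit.

Exception (a): the lot has no other accessory structure; the structure's footprint is 215 sq ft, under the 250 sq ft limit — every condition holds. However, paragraph (f) must be considered: (f) is triggered — the baseline figure is 751, less than the 861 limit. Exception (a) does not apply.
Exception (b) fails — electrical service is planned.
Exception (c): a current Schedule 2 Registration is held; assembly uses only hand tools — every condition holds. But: (h) is engaged — assessed value is $129,500, below the $145,500 limit. (i), which would lift (h), is inapplicable — no current Annual Notice is held. So (c) is unavailable.
Exception (d) requires that the coverage ratio is under 18%; but the coverage ratio is 19%, not under 18%, so (d) is unavailable.
Exception (e) is satisfied on its face — the qualifying period is 20 days, less than the 25 days limit; a current Schedule A Exemption Letter is held. However, paragraphs (k)–(q) must be considered: (k) operates against (e): the lot is in a historic district. (l) is triggered (a current Tier 3 Registration is held), but is overridden by (m): (m) is engaged — the reportable unit count is 52, below the 64 limit. (n) operates (a current Class 5 Clearance is held), but yields to (o): (o) applies — a current Schedule F Approval is held. (p) would limit (o) — aggregate throughput is 3,260 units, less than the 3,430 units limit — but (q) sets (p) aside: (q) operates against (p): a home-based business operates on the lot. (e) is therefore removed.
Every exception is unavailable, so the rule governs.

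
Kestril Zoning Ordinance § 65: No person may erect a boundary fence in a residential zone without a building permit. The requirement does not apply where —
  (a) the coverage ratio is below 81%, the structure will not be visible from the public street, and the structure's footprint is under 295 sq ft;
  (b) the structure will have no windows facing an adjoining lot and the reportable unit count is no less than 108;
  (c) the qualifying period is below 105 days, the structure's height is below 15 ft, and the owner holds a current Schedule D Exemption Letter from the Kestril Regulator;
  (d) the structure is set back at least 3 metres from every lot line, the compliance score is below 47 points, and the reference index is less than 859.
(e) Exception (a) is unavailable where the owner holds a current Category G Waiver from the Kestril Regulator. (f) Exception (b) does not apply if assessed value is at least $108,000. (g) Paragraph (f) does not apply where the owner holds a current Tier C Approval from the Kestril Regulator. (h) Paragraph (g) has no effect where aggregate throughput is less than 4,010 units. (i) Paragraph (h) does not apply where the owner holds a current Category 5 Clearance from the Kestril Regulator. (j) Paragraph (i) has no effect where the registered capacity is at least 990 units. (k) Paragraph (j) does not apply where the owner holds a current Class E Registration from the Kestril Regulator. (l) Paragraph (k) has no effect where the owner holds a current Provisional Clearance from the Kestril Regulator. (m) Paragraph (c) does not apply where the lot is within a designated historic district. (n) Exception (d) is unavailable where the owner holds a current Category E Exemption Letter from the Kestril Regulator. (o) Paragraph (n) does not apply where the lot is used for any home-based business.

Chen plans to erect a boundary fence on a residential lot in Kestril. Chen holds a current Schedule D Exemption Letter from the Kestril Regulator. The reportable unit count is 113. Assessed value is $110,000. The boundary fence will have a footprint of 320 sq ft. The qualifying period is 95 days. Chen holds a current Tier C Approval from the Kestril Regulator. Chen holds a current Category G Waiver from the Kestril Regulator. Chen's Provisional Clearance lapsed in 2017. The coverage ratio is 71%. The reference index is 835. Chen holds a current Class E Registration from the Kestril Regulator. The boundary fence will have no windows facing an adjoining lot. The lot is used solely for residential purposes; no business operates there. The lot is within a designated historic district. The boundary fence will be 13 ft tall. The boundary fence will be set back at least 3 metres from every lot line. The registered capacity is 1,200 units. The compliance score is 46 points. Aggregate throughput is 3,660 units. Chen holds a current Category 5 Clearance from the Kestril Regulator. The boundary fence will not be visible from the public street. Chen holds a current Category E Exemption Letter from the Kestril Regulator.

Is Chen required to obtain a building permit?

No — exception (b) applies; Chen does not need a building permit.

Exception (a) does not apply: the structure's footprint is 320 sq ft, not under 295 sq ft.
Exception (b): no windows face an adjoining lot; the reportable unit count is 113, meeting the 108 threshold — every condition holds. Considering the limiting provisions: (f) would limit (b) — assessed value is $110,000, meeting the $108,000 threshold — but (g) sets (f) aside: (g) operates against (f): a current Tier C Approval is held. (h) would limit (g) — aggregate throughput is 3,660 units, less than the 4,010 units limit — but (i) sets (h) aside: (i) operates — a current Category 5 Clearance is held. (j) applies (the registered capacity is 1,200 units, meeting the 990 units threshold), but yields to (k): (k) operates against (j): a current Class E Registration is held. (l), which would lift (k), is inapplicable — there is no Provisional Clearance in force. Exception (b) stands.
Exception (c): the qualifying period is 95 days, below the 105 days limit; the structure's height is 13 ft, below the 15 ft limit; a current Schedule D Exemption Letter is held — every condition holds. Turning to paragraph (m): (m) operates — the lot is in a historic district. (c) is therefore removed.
All of (d)'s requirements are met (the setback is at least 3 m on every side; the compliance score is 46 points, below the 47 points limit; the reference index is 835, less than the 859 limit). But: (n) operates against (d): a current Category E Exemption Letter is held. (o), which would lift (n), is not engaged — the lot is solely residential. So (d) is unavailable.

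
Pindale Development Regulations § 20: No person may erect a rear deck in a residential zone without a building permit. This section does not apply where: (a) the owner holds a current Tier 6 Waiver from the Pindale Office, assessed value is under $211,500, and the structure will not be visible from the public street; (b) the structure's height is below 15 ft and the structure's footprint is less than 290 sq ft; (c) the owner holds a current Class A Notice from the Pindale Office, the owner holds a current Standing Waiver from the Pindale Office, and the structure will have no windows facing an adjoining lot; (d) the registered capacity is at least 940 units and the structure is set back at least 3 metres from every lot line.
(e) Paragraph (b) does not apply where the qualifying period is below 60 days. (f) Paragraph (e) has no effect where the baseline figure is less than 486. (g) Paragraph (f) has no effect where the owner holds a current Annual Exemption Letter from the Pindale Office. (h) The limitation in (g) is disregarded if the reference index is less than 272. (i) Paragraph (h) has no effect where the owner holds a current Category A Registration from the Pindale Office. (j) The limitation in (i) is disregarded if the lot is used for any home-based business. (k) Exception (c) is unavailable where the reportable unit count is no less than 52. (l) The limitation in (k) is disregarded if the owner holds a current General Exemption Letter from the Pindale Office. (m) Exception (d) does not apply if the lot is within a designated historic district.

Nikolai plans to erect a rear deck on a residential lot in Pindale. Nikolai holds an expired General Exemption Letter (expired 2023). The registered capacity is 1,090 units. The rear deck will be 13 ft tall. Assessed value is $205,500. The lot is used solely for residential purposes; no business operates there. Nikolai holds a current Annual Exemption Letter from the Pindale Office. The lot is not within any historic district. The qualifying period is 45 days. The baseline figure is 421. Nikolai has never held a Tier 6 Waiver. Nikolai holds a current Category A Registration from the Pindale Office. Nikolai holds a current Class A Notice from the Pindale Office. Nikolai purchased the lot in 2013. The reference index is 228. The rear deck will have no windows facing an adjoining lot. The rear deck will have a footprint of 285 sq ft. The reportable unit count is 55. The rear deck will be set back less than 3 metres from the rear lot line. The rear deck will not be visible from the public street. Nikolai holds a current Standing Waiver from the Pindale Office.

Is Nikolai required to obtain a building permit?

Exception (a) requires that the owner holds a current Tier 6 Waiver from the Pindale Office; but no current Tier 6 Waiver is held, so (a) is unavailable.
Exception (b) is satisfied on its face — the structure's height is 13 ft, below the 15 ft limit; the structure's footprint is 285 sq ft, less than the 290 sq ft limit. But: (e) operates against (b): the qualifying period is 45 days, below the 60 days limit. (f) would limit (e) — the baseline figure is 421, less than the 486 limit — but (g) sets (f) aside: (g) operates against (f): a current Annual Exemption Letter is held. (h) is triggered (the reference index is 228, less than the 272 limit), but is overridden by (i): (i) operates against (h): a current Category A Registration is held. (j) is inapplicable (the lot is solely residential), so (i) stands. Exception (b) does not apply.
Exception (c) is satisfied on its face — a current Class A Notice is held; a current Standing Waiver is held; no windows face an adjoining lot. However, paragraphs (k)–(l) must be considered: (k) operates against (c): the reportable unit count is 55, meeting the 52 threshold. (l) is inapplicable (no current General Exemption Letter is held), so (k) stands. So (c) is unavailable.
Exception (d) does not apply: the rear setback is under 3 m.
No exception is made out. Nikolai falls within the general rule.

Yes — Nikolai must obtain a building permit.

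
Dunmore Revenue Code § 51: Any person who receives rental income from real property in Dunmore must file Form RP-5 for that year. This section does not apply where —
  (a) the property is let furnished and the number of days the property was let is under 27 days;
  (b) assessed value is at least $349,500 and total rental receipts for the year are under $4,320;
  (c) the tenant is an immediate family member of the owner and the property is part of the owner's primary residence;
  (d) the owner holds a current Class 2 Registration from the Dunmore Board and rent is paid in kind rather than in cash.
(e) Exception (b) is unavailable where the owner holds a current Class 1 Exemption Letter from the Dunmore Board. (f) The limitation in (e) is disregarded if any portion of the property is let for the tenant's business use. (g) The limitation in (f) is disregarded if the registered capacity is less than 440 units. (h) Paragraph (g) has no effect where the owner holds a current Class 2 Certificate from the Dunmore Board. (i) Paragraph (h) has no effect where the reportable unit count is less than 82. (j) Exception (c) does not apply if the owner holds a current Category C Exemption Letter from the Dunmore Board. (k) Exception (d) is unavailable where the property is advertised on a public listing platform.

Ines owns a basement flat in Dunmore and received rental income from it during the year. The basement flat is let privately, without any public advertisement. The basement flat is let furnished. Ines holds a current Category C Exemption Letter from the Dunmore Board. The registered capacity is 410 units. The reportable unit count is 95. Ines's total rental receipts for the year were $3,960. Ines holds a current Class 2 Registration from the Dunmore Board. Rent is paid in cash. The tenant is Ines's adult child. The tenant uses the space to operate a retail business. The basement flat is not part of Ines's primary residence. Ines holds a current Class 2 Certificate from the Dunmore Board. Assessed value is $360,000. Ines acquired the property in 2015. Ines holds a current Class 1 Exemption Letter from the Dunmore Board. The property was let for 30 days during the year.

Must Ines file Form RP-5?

Exception (a) requires that the number of days the property was let is under 27 days; but the number of days the property was let is 30 days, not under 27 days, so (a) is unavailable.
All of (b)'s requirements are met (assessed value is $360,000, meeting the $349,500 threshold; total rental receipts for the year are $3,960, under the $4,320 limit). As to paragraphs (e)–(i): (e) would limit (b) — a current Class 1 Exemption Letter is held — but (f) sets (e) aside: (f) operates against (e): the space is let for business use. (g) would limit (f) — the registered capacity is 410 units, less than the 440 units limit — but (h) sets (g) aside: (h) is engaged — a current Class 2 Certificate is held. (i), which would lift (h), does not operate here — the reportable unit count is 95, not less than 82. Exception (b) stands.
Exception (c) does not apply: the basement flat is not part of the primary residence.
Exception (d) requires that rent is paid in kind rather than in cash; but rent is paid in cash, so (d) is unavailable.

No — exception (b) applies; Ines is not required to file Form RP-5.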